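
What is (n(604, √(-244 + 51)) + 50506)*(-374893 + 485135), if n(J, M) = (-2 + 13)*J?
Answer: 6300330300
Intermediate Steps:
n(J, M) = 11*J
(n(604, √(-244 + 51)) + 50506)*(-374893 + 485135) = (11*604 + 50506)*(-374893 + 485135) = (6644 + 50506)*110242 = 57150*110242 = 6300330300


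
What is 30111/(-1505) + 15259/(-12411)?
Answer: -56667488/2668365 ≈ -21.237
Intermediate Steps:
30111/(-1505) + 15259/(-12411) = 30111*(-1/1505) + 15259*(-1/12411) = -30111/1505 - 15259/12411 = -56667488/2668365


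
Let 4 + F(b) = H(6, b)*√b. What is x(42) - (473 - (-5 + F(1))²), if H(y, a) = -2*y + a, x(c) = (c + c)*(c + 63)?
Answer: 8747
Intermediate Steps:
x(c) = 2*c*(63 + c) (x(c) = (2*c)*(63 + c) = 2*c*(63 + c))
H(y, a) = a - 2*y
F(b) = -4 + √b*(-12 + b) (F(b) = -4 + (b - 2*6)*√b = -4 + (b - 12)*√b = -4 + (-12 + b)*√b = -4 + √b*(-12 + b))
x(42) - (473 - (-5 + F(1))²) = 2*42*(63 + 42) - (473 - (-5 + (-4 + √1*(-12 + 1)))²) = 2*42*105 - (473 - (-5 + (-4 + 1*(-11)))²) = 8820 - (473 - (-5 + (-4 - 11))²) = 8820 - (473 - (-5 - 15)²) = 8820 - (473 - 1*(-20)²) = 8820 - (473 - 1*400) = 8820 - (473 - 400) = 8820 - 1*73 = 8820 - 73 = 8747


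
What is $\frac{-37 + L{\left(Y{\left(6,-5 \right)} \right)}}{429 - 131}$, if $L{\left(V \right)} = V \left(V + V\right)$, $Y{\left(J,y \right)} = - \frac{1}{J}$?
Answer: $- \frac{665}{5364} \approx -0.12397$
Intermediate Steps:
$L{\left(V \right)} = 2 V^{2}$ ($L{\left(V \right)} = V 2 V = 2 V^{2}$)
$\frac{-37 + L{\left(Y{\left(6,-5 \right)} \right)}}{429 - 131} = \frac{-37 + 2 \left(- \frac{1}{6}\right)^{2}}{429 - 131} = \frac{-37 + 2 \left(\left(-1\right) \frac{1}{6}\right)^{2}}{298} = \left(-37 + 2 \left(- \frac{1}{6}\right)^{2}\right) \frac{1}{298} = \left(-37 + 2 \cdot \frac{1}{36}\right) \frac{1}{298} = \left(-37 + \frac{1}{18}\right) \frac{1}{298} = \left(- \frac{665}{18}\right) \frac{1}{298} = - \frac{665}{5364}$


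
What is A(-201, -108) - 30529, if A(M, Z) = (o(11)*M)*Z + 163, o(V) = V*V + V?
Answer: 2835090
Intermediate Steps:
o(V) = V + V**2 (o(V) = V**2 + V = V + V**2)
A(M, Z) = 163 + 132*M*Z (A(M, Z) = ((11*(1 + 11))*M)*Z + 163 = ((11*12)*M)*Z + 163 = (132*M)*Z + 163 = 132*M*Z + 163 = 163 + 132*M*Z)
A(-201, -108) - 30529 = (163 + 132*(-201)*(-108)) - 30529 = (163 + 2865456) - 30529 = 2865619 - 30529 = 2835090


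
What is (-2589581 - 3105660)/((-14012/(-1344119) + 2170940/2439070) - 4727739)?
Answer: 1867127997001371853/1549941814240833417 ≈ 1.2046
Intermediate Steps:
(-2589581 - 3105660)/((-14012/(-1344119) + 2170940/2439070) - 4727739) = -5695241/((-14012*(-1/1344119) + 2170940*(1/2439070)) - 4727739) = -5695241/((14012/1344119 + 217094/243907) - 4727739) = -5695241/(295217795070/327840032933 - 4727739) = -5695241/(-1549941814240833417/327840032933) = -5695241*(-327840032933/1549941814240833417) = 1867127997001371853/1549941814240833417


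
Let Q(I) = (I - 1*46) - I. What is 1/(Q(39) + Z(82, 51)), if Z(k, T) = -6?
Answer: -1/52 ≈ -0.019231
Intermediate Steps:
Q(I) = -46 (Q(I) = (I - 46) - I = (-46 + I) - I = -46)
1/(Q(39) + Z(82, 51)) = 1/(-46 - 6) = 1/(-52) = -1/52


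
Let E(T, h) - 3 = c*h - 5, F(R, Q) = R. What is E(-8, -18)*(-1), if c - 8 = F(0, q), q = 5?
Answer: 146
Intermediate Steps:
c = 8 (c = 8 + 0 = 8)
E(T, h) = -2 + 8*h (E(T, h) = 3 + (8*h - 5) = 3 + (-5 + 8*h) = -2 + 8*h)
E(-8, -18)*(-1) = (-2 + 8*(-18))*(-1) = (-2 - 144)*(-1) = -146*(-1) = 146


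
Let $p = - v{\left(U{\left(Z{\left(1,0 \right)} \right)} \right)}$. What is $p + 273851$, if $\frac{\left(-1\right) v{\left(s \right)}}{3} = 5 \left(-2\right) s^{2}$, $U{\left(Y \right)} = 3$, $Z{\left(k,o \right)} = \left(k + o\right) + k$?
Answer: $273581$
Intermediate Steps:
$Z{\left(k,o \right)} = o + 2 k$
$v{\left(s \right)} = 30 s^{2}$ ($v{\left(s \right)} = - 3 \cdot 5 \left(-2\right) s^{2} = - 3 \left(- 10 s^{2}\right) = 30 s^{2}$)
$p = -270$ ($p = - 30 \cdot 3^{2} = - 30 \cdot 9 = \left(-1\right) 270 = -270$)
$p + 273851 = -270 + 273851 = 273581$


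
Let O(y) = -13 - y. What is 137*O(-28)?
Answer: 2055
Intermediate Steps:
137*O(-28) = 137*(-13 - 1*(-28)) = 137*(-13 + 28) = 137*15 = 2055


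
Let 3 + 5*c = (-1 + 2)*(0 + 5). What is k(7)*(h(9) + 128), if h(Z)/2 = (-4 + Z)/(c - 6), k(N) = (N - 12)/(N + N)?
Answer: -8835/196 ≈ -45.077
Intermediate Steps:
c = ⅖ (c = -⅗ + ((-1 + 2)*(0 + 5))/5 = -⅗ + (1*5)/5 = -⅗ + (⅕)*5 = -⅗ + 1 = ⅖ ≈ 0.40000)
k(N) = (-12 + N)/(2*N) (k(N) = (-12 + N)/((2*N)) = (-12 + N)*(1/(2*N)) = (-12 + N)/(2*N))
h(Z) = 10/7 - 5*Z/14 (h(Z) = 2*((-4 + Z)/(⅖ - 6)) = 2*((-4 + Z)/(-28/5)) = 2*((-4 + Z)*(-5/28)) = 2*(5/7 - 5*Z/28) = 10/7 - 5*Z/14)
k(7)*(h(9) + 128) = ((½)*(-12 + 7)/7)*((10/7 - 5/14*9) + 128) = ((½)*(⅐)*(-5))*((10/7 - 45/14) + 128) = -5*(-25/14 + 128)/14 = -5/14*1767/14 = -8835/196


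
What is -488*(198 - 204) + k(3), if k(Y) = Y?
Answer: 2931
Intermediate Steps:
-488*(198 - 204) + k(3) = -488*(198 - 204) + 3 = -488*(-6) + 3 = 2928 + 3 = 2931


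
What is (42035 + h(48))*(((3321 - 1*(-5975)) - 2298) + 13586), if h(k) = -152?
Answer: 862119672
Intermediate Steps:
(42035 + h(48))*(((3321 - 1*(-5975)) - 2298) + 13586) = (42035 - 152)*(((3321 - 1*(-5975)) - 2298) + 13586) = 41883*(((3321 + 5975) - 2298) + 13586) = 41883*((9296 - 2298) + 13586) = 41883*(6998 + 13586) = 41883*20584 = 862119672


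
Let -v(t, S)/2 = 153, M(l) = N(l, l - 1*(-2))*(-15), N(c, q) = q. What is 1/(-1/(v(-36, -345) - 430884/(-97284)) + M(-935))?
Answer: 2444835/34215473932 ≈ 7.1454e-5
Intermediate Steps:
M(l) = -30 - 15*l (M(l) = (l - 1*(-2))*(-15) = (l + 2)*(-15) = (2 + l)*(-15) = -30 - 15*l)
v(t, S) = -306 (v(t, S) = -2*153 = -306)
1/(-1/(v(-36, -345) - 430884/(-97284)) + M(-935)) = 1/(-1/(-306 - 430884/(-97284)) + (-30 - 15*(-935))) = 1/(-1/(-306 - 430884*(-1/97284)) + (-30 + 14025)) = 1/(-1/(-306 + 35907/8107) + 13995) = 1/(-1/(-2444835/8107) + 13995) = 1/(-1*(-8107/2444835) + 13995) = 1/(8107/2444835 + 13995) = 1/(34215473932/2444835) = 2444835/34215473932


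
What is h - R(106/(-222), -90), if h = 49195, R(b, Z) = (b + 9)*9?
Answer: 1817377/37 ≈ 49118.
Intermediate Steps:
R(b, Z) = 81 + 9*b (R(b, Z) = (9 + b)*9 = 81 + 9*b)
h - R(106/(-222), -90) = 49195 - (81 + 9*(106/(-222))) = 49195 - (81 + 9*(106*(-1/222))) = 49195 - (81 + 9*(-53/111)) = 49195 - (81 - 159/37) = 49195 - 1*2838/37 = 49195 - 2838/37 = 1817377/37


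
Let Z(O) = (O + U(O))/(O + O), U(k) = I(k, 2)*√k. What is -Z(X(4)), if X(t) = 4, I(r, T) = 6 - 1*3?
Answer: -5/4 ≈ -1.2500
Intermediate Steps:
I(r, T) = 3 (I(r, T) = 6 - 3 = 3)
U(k) = 3*√k
Z(O) = (O + 3*√O)/(2*O) (Z(O) = (O + 3*√O)/(O + O) = (O + 3*√O)/((2*O)) = (O + 3*√O)*(1/(2*O)) = (O + 3*√O)/(2*O))
-Z(X(4)) = -(4 + 3*√4)/(2*4) = -(4 + 3*2)/(2*4) = -(4 + 6)/(2*4) = -10/(2*4) = -1*5/4 = -5/4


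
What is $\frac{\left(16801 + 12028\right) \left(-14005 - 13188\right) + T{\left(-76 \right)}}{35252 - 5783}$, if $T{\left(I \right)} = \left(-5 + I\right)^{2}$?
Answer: $- \frac{783940436}{29469} \approx -26602.0$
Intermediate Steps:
$\frac{\left(16801 + 12028\right) \left(-14005 - 13188\right) + T{\left(-76 \right)}}{35252 - 5783} = \frac{\left(16801 + 12028\right) \left(-14005 - 13188\right) + \left(-5 - 76\right)^{2}}{35252 - 5783} = \frac{28829 \left(-27193\right) + \left(-81\right)^{2}}{29469} = \left(-783946997 + 6561\right) \frac{1}{29469} = \left(-783940436\right) \frac{1}{29469} = - \frac{783940436}{29469}$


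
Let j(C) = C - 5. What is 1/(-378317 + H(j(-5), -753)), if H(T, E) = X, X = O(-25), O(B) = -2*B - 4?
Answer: -1/378271 ≈ -2.6436e-6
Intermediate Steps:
O(B) = -4 - 2*B
X = 46 (X = -4 - 2*(-25) = -4 + 50 = 46)
j(C) = -5 + C
H(T, E) = 46
1/(-378317 + H(j(-5), -753)) = 1/(-378317 + 46) = 1/(-378271) = -1/378271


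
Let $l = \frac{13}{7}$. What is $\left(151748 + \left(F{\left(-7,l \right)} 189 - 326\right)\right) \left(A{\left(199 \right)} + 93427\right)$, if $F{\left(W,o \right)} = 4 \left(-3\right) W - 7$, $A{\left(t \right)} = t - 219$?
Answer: $15503226825$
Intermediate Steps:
$A{\left(t \right)} = -219 + t$ ($A{\left(t \right)} = t - 219 = -219 + t$)
$l = \frac{13}{7}$ ($l = 13 \cdot \frac{1}{7} = \frac{13}{7} \approx 1.8571$)
$F{\left(W,o \right)} = -7 - 12 W$ ($F{\left(W,o \right)} = - 12 W - 7 = -7 - 12 W$)
$\left(151748 + \left(F{\left(-7,l \right)} 189 - 326\right)\right) \left(A{\left(199 \right)} + 93427\right) = \left(151748 - \left(326 - \left(-7 - -84\right) 189\right)\right) \left(\left(-219 + 199\right) + 93427\right) = \left(151748 - \left(326 - \left(-7 + 84\right) 189\right)\right) \left(-20 + 93427\right) = \left(151748 + \left(77 \cdot 189 - 326\right)\right) 93407 = \left(151748 + \left(14553 - 326\right)\right) 93407 = \left(151748 + 14227\right) 93407 = 165975 \cdot 93407 = 15503226825$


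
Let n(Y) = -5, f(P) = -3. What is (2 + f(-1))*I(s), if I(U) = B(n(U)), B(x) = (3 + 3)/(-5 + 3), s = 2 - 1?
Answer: 3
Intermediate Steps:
s = 1
B(x) = -3 (B(x) = 6/(-2) = 6*(-1/2) = -3)
I(U) = -3
(2 + f(-1))*I(s) = (2 - 3)*(-3) = -1*(-3) = 3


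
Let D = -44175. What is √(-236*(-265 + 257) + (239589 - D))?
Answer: 2*√71413 ≈ 534.46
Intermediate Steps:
√(-236*(-265 + 257) + (239589 - D)) = √(-236*(-265 + 257) + (239589 - 1*(-44175))) = √(-236*(-8) + (239589 + 44175)) = √(1888 + 283764) = √285652 = 2*√71413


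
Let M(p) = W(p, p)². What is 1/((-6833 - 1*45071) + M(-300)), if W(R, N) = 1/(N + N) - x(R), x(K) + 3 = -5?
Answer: -360000/18662409599 ≈ -1.9290e-5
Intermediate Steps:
x(K) = -8 (x(K) = -3 - 5 = -8)
W(R, N) = 8 + 1/(2*N) (W(R, N) = 1/(N + N) - 1*(-8) = 1/(2*N) + 8 = 8 + 1/(2*N))
M(p) = (8 + 1/(2*p))²
1/((-6833 - 1*45071) + M(-300)) = 1/((-6833 - 1*45071) + (¼)*(1 + 16*(-300))²/(-300)²) = 1/((-6833 - 45071) + (¼)*(1/90000)*(1 - 4800)²) = 1/(-51904 + (¼)*(1/90000)*(-4799)²) = 1/(-51904 + (¼)*(1/90000)*23030401) = 1/(-51904 + 23030401/360000) = 1/(-18662409599/360000) = -360000/18662409599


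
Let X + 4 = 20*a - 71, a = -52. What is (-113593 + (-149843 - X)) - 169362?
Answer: -431683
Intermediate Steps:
X = -1115 (X = -4 + (20*(-52) - 71) = -4 + (-1040 - 71) = -4 - 1111 = -1115)
(-113593 + (-149843 - X)) - 169362 = (-113593 + (-149843 - 1*(-1115))) - 169362 = (-113593 + (-149843 + 1115)) - 169362 = (-113593 - 148728) - 169362 = -262321 - 169362 = -431683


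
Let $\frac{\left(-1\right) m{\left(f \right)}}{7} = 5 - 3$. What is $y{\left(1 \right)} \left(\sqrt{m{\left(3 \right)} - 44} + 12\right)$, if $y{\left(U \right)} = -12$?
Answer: $-144 - 12 i \sqrt{58} \approx -144.0 - 91.389 i$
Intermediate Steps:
$m{\left(f \right)} = -14$ ($m{\left(f \right)} = - 7 \left(5 - 3\right) = \left(-7\right) 2 = -14$)
$y{\left(1 \right)} \left(\sqrt{m{\left(3 \right)} - 44} + 12\right) = - 12 \left(\sqrt{-14 - 44} + 12\right) = - 12 \left(\sqrt{-58} + 12\right) = - 12 \left(i \sqrt{58} + 12\right) = - 12 \left(12 + i \sqrt{58}\right) = -144 - 12 i \sqrt{58}$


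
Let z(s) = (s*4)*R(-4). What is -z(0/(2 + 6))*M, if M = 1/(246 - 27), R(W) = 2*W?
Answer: 0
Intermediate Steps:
z(s) = -32*s (z(s) = (s*4)*(2*(-4)) = (4*s)*(-8) = -32*s)
M = 1/219 ≈ 0.0045662
-z(0/(2 + 6))*M = -(-32*0/(2 + 6))/219 = -(-32*0/8)/219 = -(-4*0)/219 = -(-32*0)/219 = -0/219 = -1*0 = 0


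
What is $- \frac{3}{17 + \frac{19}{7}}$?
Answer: $- \frac{7}{46} \approx -0.15217$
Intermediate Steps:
$- \frac{3}{17 + \frac{19}{7}} = - \frac{3}{\frac{138}{7}} = \left(-3\right) \frac{7}{138} = - \frac{7}{46}$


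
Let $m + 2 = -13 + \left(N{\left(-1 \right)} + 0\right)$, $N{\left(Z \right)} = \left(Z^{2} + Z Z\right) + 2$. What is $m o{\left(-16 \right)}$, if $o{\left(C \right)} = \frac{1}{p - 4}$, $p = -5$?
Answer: $\frac{11}{9} \approx 1.2222$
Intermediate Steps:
$N{\left(Z \right)} = 2 + 2 Z^{2}$ ($N{\left(Z \right)} = \left(Z^{2} + Z^{2}\right) + 2 = 2 Z^{2} + 2 = 2 + 2 Z^{2}$)
$o{\left(C \right)} = - \frac{1}{9}$ ($o{\left(C \right)} = \frac{1}{-5 - 4} = \frac{1}{-9} = - \frac{1}{9}$)
$m = -11$ ($m = -2 - \left(11 - 2\right) = -2 + \left(-13 + \left(\left(2 + 2 \cdot 1\right) + 0\right)\right) = -2 + \left(-13 + \left(\left(2 + 2\right) + 0\right)\right) = -2 + \left(-13 + \left(4 + 0\right)\right) = -2 + \left(-13 + 4\right) = -2 - 9 = -11$)
$m o{\left(-16 \right)} = \left(-11\right) \left(- \frac{1}{9}\right) = \frac{11}{9}$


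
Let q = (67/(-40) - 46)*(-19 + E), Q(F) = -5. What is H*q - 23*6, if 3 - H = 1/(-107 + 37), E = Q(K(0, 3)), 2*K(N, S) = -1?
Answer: 1158831/350 ≈ 3310.9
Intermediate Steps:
K(N, S) = -½ (K(N, S) = (½)*(-1) = -½)
E = -5
q = 5721/5 (q = (67/(-40) - 46)*(-19 - 5) = (67*(-1/40) - 46)*(-24) = (-67/40 - 46)*(-24) = -1907/40*(-24) = 5721/5 ≈ 1144.2)
H = 211/70 (H = 3 - 1/(-107 + 37) = 3 - 1/(-70) = 3 - 1*(-1/70) = 3 + 1/70 = 211/70 ≈ 3.0143)
H*q - 23*6 = (211/70)*(5721/5) - 23*6 = 1207131/350 - 138 = 1158831/350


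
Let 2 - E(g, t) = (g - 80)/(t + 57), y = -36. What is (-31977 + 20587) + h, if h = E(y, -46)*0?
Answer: -11390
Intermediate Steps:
E(g, t) = 2 - (-80 + g)/(57 + t) (E(g, t) = 2 - (g - 80)/(t + 57) = 2 - (-80 + g)/(57 + t))
h = 0 (h = ((194 - 1*(-36) + 2*(-46))/(57 - 46))*0 = ((194 + 36 - 92)/11)*0 = ((1/11)*138)*0 = (138/11)*0 = 0)
(-31977 + 20587) + h = (-31977 + 20587) + 0 = -11390 + 0 = -11390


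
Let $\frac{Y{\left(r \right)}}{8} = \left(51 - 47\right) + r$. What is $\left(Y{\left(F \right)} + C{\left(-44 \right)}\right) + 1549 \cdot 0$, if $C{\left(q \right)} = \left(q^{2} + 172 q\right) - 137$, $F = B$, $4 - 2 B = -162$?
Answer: $-5073$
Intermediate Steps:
$B = 83$ ($B = 2 - -81 = 2 + 81 = 83$)
$F = 83$
$Y{\left(r \right)} = 32 + 8 r$ ($Y{\left(r \right)} = 8 \left(\left(51 - 47\right) + r\right) = 8 \left(4 + r\right) = 32 + 8 r$)
$C{\left(q \right)} = -137 + q^{2} + 172 q$
$\left(Y{\left(F \right)} + C{\left(-44 \right)}\right) + 1549 \cdot 0 = \left(\left(32 + 8 \cdot 83\right) + \left(-137 + \left(-44\right)^{2} + 172 \left(-44\right)\right)\right) + 1549 \cdot 0 = \left(\left(32 + 664\right) - 5769\right) + 0 = \left(696 - 5769\right) + 0 = -5073 + 0 = -5073$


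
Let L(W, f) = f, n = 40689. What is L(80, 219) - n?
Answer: -40470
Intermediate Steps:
L(80, 219) - n = 219 - 1*40689 = 219 - 40689 = -40470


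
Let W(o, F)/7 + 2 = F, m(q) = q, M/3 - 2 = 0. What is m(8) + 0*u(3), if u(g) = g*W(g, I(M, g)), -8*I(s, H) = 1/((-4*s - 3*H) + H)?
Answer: 8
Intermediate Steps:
M = 6 (M = 6 + 3*0 = 6 + 0 = 6)
I(s, H) = -1/(8*(-4*s - 2*H)) (I(s, H) = -1/(8*((-4*s - 3*H) + H)) = -1/(8*(-4*s - 2*H)))
W(o, F) = -14 + 7*F
u(g) = g*(-14 + 7/(16*(12 + g))) (u(g) = g*(-14 + 7*(1/(16*(g + 2*6)))) = g*(-14 + 7*(1/(16*(g + 12)))) = g*(-14 + 7*(1/(16*(12 + g)))) = g*(-14 + 7/(16*(12 + g))))
m(8) + 0*u(3) = 8 + 0*(-7*3*(383 + 32*3)/(192 + 16*3)) = 8 + 0*(-7*3*(383 + 96)/(192 + 48)) = 8 + 0*(-7*3*479/240) = 8 + 0*(-7*3*1/240*479) = 8 + 0*(-3353/80) = 8 + 0 = 8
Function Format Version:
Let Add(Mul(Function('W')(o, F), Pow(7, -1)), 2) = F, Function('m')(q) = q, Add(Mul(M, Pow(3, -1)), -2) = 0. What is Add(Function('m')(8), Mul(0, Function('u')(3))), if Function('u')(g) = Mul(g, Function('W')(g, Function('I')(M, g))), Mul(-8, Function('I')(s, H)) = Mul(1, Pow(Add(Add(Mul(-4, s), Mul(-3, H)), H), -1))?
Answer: 8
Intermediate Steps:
M = 6 (M = Add(6, Mul(3, 0)) = Add(6, 0) = 6)
Function('I')(s, H) = Mul(Rational(-1, 8), Pow(Add(Mul(-4, s), Mul(-2, H)), -1)) (Function('I')(s, H) = Mul(Rational(-1, 8), Mul(1, Pow(Add(Add(Mul(-4, s), Mul(-3, H)), H), -1))) = Mul(Rational(-1, 8), Mul(1, Pow(Add(Mul(-4, s), Mul(-2, H)), -1))) = Mul(Rational(-1, 8), Pow(Add(Mul(-4, s), Mul(-2, H)), -1)))
Function('W')(o, F) = Add(-14, Mul(7, F))
Function('u')(g) = Mul(g, Add(-14, Mul(Rational(7, 16), Pow(Add(12, g), -1)))) (Function('u')(g) = Mul(g, Add(-14, Mul(7, Mul(Rational(1, 16), Pow(Add(g, Mul(2, 6)), -1))))) = Mul(g, Add(-14, Mul(7, Mul(Rational(1, 16), Pow(Add(g, 12), -1))))) = Mul(g, Add(-14, Mul(7, Mul(Rational(1, 16), Pow(Add(12, g), -1))))) = Mul(g, Add(-14, Mul(Rational(7, 16), Pow(Add(12, g), -1)))))
Add(Function('m')(8), Mul(0, Function('u')(3))) = Add(8, Mul(0, Mul(-7, 3, Pow(Add(192, Mul(16, 3)), -1), Add(383, Mul(32, 3))))) = Add(8, Mul(0, Mul(-7, 3, Pow(Add(192, 48), -1), Add(383, 96)))) = Add(8, Mul(0, Mul(-7, 3, Pow(240, -1), 479))) = Add(8, Mul(0, Mul(-7, 3, Rational(1, 240), 479))) = Add(8, Mul(0, Rational(-3353, 80))) = Add(8, 0) = 8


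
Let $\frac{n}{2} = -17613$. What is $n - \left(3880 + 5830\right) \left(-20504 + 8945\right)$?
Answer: $112202664$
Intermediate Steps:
$n = -35226$ ($n = 2 \left(-17613\right) = -35226$)
$n - \left(3880 + 5830\right) \left(-20504 + 8945\right) = -35226 - \left(3880 + 5830\right) \left(-20504 + 8945\right) = -35226 - 9710 \left(-11559\right) = -35226 - -112237890 = -35226 + 112237890 = 112202664$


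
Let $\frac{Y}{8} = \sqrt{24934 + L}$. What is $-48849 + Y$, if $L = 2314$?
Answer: $-48849 + 32 \sqrt{1703} \approx -47528.0$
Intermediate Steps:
$Y = 32 \sqrt{1703}$ ($Y = 8 \sqrt{24934 + 2314} = 8 \sqrt{27248} = 8 \cdot 4 \sqrt{1703} = 32 \sqrt{1703} \approx 1320.6$)
$-48849 + Y = -48849 + 32 \sqrt{1703}$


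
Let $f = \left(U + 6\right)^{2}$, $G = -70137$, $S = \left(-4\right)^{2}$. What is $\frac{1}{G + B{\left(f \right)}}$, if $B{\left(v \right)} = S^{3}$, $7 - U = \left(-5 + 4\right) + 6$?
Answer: $- \frac{1}{66041} \approx -1.5142 \cdot 10^{-5}$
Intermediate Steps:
$S = 16$
$U = 2$ ($U = 7 - \left(\left(-5 + 4\right) + 6\right) = 7 - \left(-1 + 6\right) = 7 - 5 = 2$)
$f = 64$ ($f = \left(2 + 6\right)^{2} = 8^{2} = 64$)
$B{\left(v \right)} = 4096$ ($B{\left(v \right)} = 16^{3} = 4096$)
$\frac{1}{G + B{\left(f \right)}} = \frac{1}{-70137 + 4096} = \frac{1}{-66041} = - \frac{1}{66041}$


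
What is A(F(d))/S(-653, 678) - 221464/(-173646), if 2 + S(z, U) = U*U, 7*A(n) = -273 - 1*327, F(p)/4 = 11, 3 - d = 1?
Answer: 178129228384/139688396001 ≈ 1.2752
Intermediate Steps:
d = 2 (d = 3 - 1*1 = 3 - 1 = 2)
F(p) = 44 (F(p) = 4*11 = 44)
A(n) = -600/7 (A(n) = (-273 - 1*327)/7 = (-273 - 327)/7 = (⅐)*(-600) = -600/7)
S(z, U) = -2 + U² (S(z, U) = -2 + U*U = -2 + U²)
A(F(d))/S(-653, 678) - 221464/(-173646) = -600/(7*(-2 + 678²)) - 221464/(-173646) = -600/(7*(-2 + 459684)) - 221464*(-1/173646) = -600/7/459682 + 110732/86823 = -600/7*1/459682 + 110732/86823 = -300/1608887 + 110732/86823 = 178129228384/139688396001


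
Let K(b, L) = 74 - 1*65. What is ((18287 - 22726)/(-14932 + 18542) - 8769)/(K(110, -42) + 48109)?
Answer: -31660529/173705980 ≈ -0.18227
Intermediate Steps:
K(b, L) = 9 (K(b, L) = 74 - 65 = 9)
((18287 - 22726)/(-14932 + 18542) - 8769)/(K(110, -42) + 48109) = ((18287 - 22726)/(-14932 + 18542) - 8769)/(9 + 48109) = (-4439/3610 - 8769)/48118 = (-4439*1/3610 - 8769)*(1/48118) = (-4439/3610 - 8769)*(1/48118) = -31660529/3610*1/48118 = -31660529/173705980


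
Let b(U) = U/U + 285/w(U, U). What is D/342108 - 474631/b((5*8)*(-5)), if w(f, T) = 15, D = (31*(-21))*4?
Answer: -13531259519/570180 ≈ -23732.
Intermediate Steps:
D = -2604 (D = -651*4 = -2604)
b(U) = 20 (b(U) = U/U + 285/15 = 1 + 285*(1/15) = 1 + 19 = 20)
D/342108 - 474631/b((5*8)*(-5)) = -2604/342108 - 474631/20 = -2604*1/342108 - 474631*1/20 = -217/28509 - 474631/20 = -13531259519/570180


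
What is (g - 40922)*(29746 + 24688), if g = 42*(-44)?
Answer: -2328142180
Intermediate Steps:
g = -1848
(g - 40922)*(29746 + 24688) = (-1848 - 40922)*(29746 + 24688) = -42770*54434 = -2328142180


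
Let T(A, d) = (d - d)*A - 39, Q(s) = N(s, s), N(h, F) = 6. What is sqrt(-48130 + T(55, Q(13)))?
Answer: I*sqrt(48169) ≈ 219.47*I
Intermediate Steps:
Q(s) = 6
T(A, d) = -39 (T(A, d) = 0*A - 39 = 0 - 39 = -39)
sqrt(-48130 + T(55, Q(13))) = sqrt(-48130 - 39) = sqrt(-48169) = I*sqrt(48169)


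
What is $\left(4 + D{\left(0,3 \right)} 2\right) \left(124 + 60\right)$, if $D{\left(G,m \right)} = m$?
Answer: $1840$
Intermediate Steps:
$\left(4 + D{\left(0,3 \right)} 2\right) \left(124 + 60\right) = \left(4 + 3 \cdot 2\right) \left(124 + 60\right) = \left(4 + 6\right) 184 = 10 \cdot 184 = 1840$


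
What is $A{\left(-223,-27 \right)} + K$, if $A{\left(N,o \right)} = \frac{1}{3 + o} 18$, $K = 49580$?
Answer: $\frac{198317}{4} \approx 49579.0$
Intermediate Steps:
$A{\left(N,o \right)} = \frac{18}{3 + o}$
$A{\left(-223,-27 \right)} + K = \frac{18}{3 - 27} + 49580 = \frac{18}{-24} + 49580 = 18 \left(- \frac{1}{24}\right) + 49580 = - \frac{3}{4} + 49580 = \frac{198317}{4}$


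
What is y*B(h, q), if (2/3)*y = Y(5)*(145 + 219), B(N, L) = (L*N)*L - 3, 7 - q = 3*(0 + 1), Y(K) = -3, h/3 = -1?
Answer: 83538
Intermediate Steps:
h = -3 (h = 3*(-1) = -3)
q = 4 (q = 7 - 3*(0 + 1) = 7 - 3 = 4)
B(N, L) = -3 + N*L**2 (B(N, L) = N*L**2 - 3 = -3 + N*L**2)
y = -1638 (y = 3*(-3*(145 + 219))/2 = 3*(-3*364)/2 = (3/2)*(-1092) = -1638)
y*B(h, q) = -1638*(-3 - 3*4**2) = -1638*(-3 - 3*16) = -1638*(-3 - 48) = -1638*(-51) = 83538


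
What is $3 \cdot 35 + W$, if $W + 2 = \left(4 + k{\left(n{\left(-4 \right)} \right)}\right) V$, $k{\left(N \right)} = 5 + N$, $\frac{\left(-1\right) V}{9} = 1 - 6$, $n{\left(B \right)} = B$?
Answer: $328$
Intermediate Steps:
$V = 45$ ($V = - 9 \left(1 - 6\right) = \left(-9\right) \left(-5\right) = 45$)
$W = 223$ ($W = -2 + \left(4 + \left(5 - 4\right)\right) 45 = -2 + \left(4 + 1\right) 45 = -2 + 5 \cdot 45 = -2 + 225 = 223$)
$3 \cdot 35 + W = 3 \cdot 35 + 223 = 105 + 223 = 328$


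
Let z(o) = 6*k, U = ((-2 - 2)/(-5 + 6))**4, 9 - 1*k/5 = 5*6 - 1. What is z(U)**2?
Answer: 360000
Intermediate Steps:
k = -100 (k = 45 - 5*(5*6 - 1) = 45 - 5*(30 - 1) = 45 - 5*29 = 45 - 145 = -100)
U = 256 (U = (-4/1)**4 = (-4*1)**4 = (-4)**4 = 256)
z(o) = -600 (z(o) = 6*(-100) = -600)
z(U)**2 = (-600)**2 = 360000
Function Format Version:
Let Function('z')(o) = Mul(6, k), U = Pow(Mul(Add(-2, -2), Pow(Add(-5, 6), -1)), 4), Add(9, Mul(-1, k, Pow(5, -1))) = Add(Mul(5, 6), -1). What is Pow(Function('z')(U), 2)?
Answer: 360000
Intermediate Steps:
k = -100 (k = Add(45, Mul(-5, Add(Mul(5, 6), -1))) = Add(45, Mul(-5, Add(30, -1))) = Add(45, Mul(-5, 29)) = Add(45, -145) = -100)
U = 256 (U = Pow(Mul(-4, Pow(1, -1)), 4) = Pow(Mul(-4, 1), 4) = Pow(-4, 4) = 256)
Function('z')(o) = -600 (Function('z')(o) = Mul(6, -100) = -600)
Pow(Function('z')(U), 2) = Pow(-600, 2) = 360000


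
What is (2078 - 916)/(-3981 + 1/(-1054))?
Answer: -174964/599425 ≈ -0.29189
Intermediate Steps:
(2078 - 916)/(-3981 + 1/(-1054)) = 1162/(-3981 - 1/1054) = 1162/(-4195975/1054) = 1162*(-1054/4195975) = -174964/599425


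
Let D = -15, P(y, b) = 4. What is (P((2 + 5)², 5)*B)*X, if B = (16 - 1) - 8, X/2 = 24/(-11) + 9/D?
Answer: -8568/55 ≈ -155.78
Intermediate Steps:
X = -306/55 (X = 2*(24/(-11) + 9/(-15)) = 2*(24*(-1/11) + 9*(-1/15)) = 2*(-24/11 - ⅗) = 2*(-153/55) = -306/55 ≈ -5.5636)
B = 7 (B = 15 - 8 = 7)
(P((2 + 5)², 5)*B)*X = (4*7)*(-306/55) = 28*(-306/55) = -8568/55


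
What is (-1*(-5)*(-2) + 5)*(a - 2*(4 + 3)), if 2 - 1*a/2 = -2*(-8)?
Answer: 210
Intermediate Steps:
a = -28 (a = 4 - (-4)*(-8) = 4 - 2*16 = 4 - 32 = -28)
(-1*(-5)*(-2) + 5)*(a - 2*(4 + 3)) = (-1*(-5)*(-2) + 5)*(-28 - 2*(4 + 3)) = (5*(-2) + 5)*(-28 - 2*7) = (-10 + 5)*(-28 - 14) = -5*(-42) = 210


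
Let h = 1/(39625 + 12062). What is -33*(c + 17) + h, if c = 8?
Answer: -42641774/51687 ≈ -825.00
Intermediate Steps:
h = 1/51687 ≈ 1.9347e-5
-33*(c + 17) + h = -33*(8 + 17) + 1/51687 = -33*25 + 1/51687 = -825 + 1/51687 = -42641774/51687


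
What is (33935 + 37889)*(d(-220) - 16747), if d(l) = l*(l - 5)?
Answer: 2352451472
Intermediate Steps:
d(l) = l*(-5 + l)
(33935 + 37889)*(d(-220) - 16747) = (33935 + 37889)*(-220*(-5 - 220) - 16747) = 71824*(-220*(-225) - 16747) = 71824*(49500 - 16747) = 71824*32753 = 2352451472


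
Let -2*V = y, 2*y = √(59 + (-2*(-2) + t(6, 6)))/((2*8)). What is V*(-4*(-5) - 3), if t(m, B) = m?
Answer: -17*√69/64 ≈ -2.2064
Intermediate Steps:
y = √69/32 (y = (√(59 + (-2*(-2) + 6))/((2*8)))/2 = (√(59 + (4 + 6))/16)/2 = (√(59 + 10)*(1/16))/2 = (√69*(1/16))/2 = (√69/16)/2 = √69/32 ≈ 0.25958)
V = -√69/64 ≈ -0.12979
V*(-4*(-5) - 3) = (-√69/64)*(-4*(-5) - 3) = (-√69/64)*(20 - 3) = -√69/64*17 = -17*√69/64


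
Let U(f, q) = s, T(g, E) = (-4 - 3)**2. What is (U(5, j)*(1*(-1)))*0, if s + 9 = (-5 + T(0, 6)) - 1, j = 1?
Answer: 0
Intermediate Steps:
T(g, E) = 49 (T(g, E) = (-7)**2 = 49)
s = 34 (s = -9 + ((-5 + 49) - 1) = -9 + (44 - 1) = -9 + 43 = 34)
U(f, q) = 34
(U(5, j)*(1*(-1)))*0 = (34*(1*(-1)))*0 = (34*(-1))*0 = -34*0 = 0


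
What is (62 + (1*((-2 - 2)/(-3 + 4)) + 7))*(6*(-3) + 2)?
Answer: -1040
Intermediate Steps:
(62 + (1*((-2 - 2)/(-3 + 4)) + 7))*(6*(-3) + 2) = (62 + (1*(-4/1) + 7))*(-18 + 2) = (62 + (1*(-4*1) + 7))*(-16) = (62 + (1*(-4) + 7))*(-16) = (62 + (-4 + 7))*(-16) = (62 + 3)*(-16) = 65*(-16) = -1040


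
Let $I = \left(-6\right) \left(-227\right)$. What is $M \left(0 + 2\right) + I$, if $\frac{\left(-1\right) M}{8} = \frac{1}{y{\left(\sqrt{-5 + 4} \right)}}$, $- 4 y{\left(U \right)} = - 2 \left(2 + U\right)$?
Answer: $\frac{6746}{5} + \frac{32 i}{5} \approx 1349.2 + 6.4 i$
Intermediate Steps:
$I = 1362$
$y{\left(U \right)} = 1 + \frac{U}{2}$ ($y{\left(U \right)} = - \frac{\left(-2\right) \left(2 + U\right)}{4} = - \frac{-4 - 2 U}{4} = 1 + \frac{U}{2}$)
$M = - \frac{32 \left(1 - \frac{i}{2}\right)}{5}$ ($M = - \frac{8}{1 + \frac{\sqrt{-5 + 4}}{2}} = - \frac{8}{1 + \frac{\sqrt{-1}}{2}} = - \frac{8}{1 + \frac{i}{2}} = - 8 \frac{4 \left(1 - \frac{i}{2}\right)}{5} = - \frac{32 \left(1 - \frac{i}{2}\right)}{5} \approx -6.4 + 3.2 i$)
$M \left(0 + 2\right) + I = \left(- \frac{32}{5} + \frac{16 i}{5}\right) \left(0 + 2\right) + 1362 = \left(- \frac{32}{5} + \frac{16 i}{5}\right) 2 + 1362 = \left(- \frac{64}{5} + \frac{32 i}{5}\right) + 1362 = \frac{6746}{5} + \frac{32 i}{5}$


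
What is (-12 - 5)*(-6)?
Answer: 102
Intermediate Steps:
(-12 - 5)*(-6) = -17*(-6) = 102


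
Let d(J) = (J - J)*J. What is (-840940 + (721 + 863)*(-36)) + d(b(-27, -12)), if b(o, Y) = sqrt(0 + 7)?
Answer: -897964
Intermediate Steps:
b(o, Y) = sqrt(7)
d(J) = 0 (d(J) = 0*J = 0)
(-840940 + (721 + 863)*(-36)) + d(b(-27, -12)) = (-840940 + (721 + 863)*(-36)) + 0 = (-840940 + 1584*(-36)) + 0 = (-840940 - 57024) + 0 = -897964 + 0 = -897964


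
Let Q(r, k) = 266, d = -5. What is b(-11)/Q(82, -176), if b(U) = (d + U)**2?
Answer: 128/133 ≈ 0.96241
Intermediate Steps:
b(U) = (-5 + U)**2
b(-11)/Q(82, -176) = (-5 - 11)**2/266 = (-16)**2*(1/266) = 256*(1/266) = 128/133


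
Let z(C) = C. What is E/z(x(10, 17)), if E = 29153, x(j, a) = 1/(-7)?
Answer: -204071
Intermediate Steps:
x(j, a) = -1/7
E/z(x(10, 17)) = 29153/(-1/7) = 29153*(-7) = -204071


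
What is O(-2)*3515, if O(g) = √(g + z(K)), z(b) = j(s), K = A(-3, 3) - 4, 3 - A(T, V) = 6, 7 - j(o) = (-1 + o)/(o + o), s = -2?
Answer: 3515*√17/2 ≈ 7246.4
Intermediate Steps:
j(o) = 7 - (-1 + o)/(2*o) (j(o) = 7 - (-1 + o)/(o + o) = 7 - (-1 + o)/(2*o))
A(T, V) = -3 (A(T, V) = 3 - 1*6 = 3 - 6 = -3)
K = -7 (K = -3 - 4 = -7)
z(b) = 25/4 (z(b) = (½)*(1 + 13*(-2))/(-2) = (½)*(-½)*(1 - 26) = (½)*(-½)*(-25) = 25/4)
O(g) = √(25/4 + g) (O(g) = √(g + 25/4) = √(25/4 + g))
O(-2)*3515 = (√(25 + 4*(-2))/2)*3515 = (√(25 - 8)/2)*3515 = (√17/2)*3515 = 3515*√17/2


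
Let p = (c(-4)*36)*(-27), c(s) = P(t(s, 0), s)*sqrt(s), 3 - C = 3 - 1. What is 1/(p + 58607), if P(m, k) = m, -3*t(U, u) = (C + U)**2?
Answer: 58607/3468792673 - 5832*I/3468792673 ≈ 1.6896e-5 - 1.6813e-6*I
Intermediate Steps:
C = 1 (C = 3 - (3 - 1) = 3 - 1*2 = 3 - 2 = 1)
t(U, u) = -(1 + U)**2/3
c(s) = -sqrt(s)*(1 + s)**2/3 (c(s) = (-(1 + s)**2/3)*sqrt(s) = -sqrt(s)*(1 + s)**2/3)
p = 5832*I (p = (-sqrt(-4)*(1 - 4)**2/3*36)*(-27) = (-1/3*2*I*(-3)**2*36)*(-27) = (-1/3*2*I*9*36)*(-27) = (-6*I*36)*(-27) = -216*I*(-27) = 5832*I ≈ 5832.0*I)
1/(p + 58607) = 1/(5832*I + 58607) = 1/(58607 + 5832*I) = (58607 - 5832*I)/3468792673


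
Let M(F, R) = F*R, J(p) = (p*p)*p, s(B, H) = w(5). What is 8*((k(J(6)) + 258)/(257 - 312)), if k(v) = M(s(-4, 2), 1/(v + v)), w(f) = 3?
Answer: -37153/990 ≈ -37.528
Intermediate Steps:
s(B, H) = 3
J(p) = p**3 (J(p) = p**2*p = p**3)
k(v) = 3/(2*v) (k(v) = 3/(v + v) = 3/((2*v)) = 3*(1/(2*v)) = 3/(2*v))
8*((k(J(6)) + 258)/(257 - 312)) = 8*((3/(2*(6**3)) + 258)/(257 - 312)) = 8*(((3/2)/216 + 258)/(-55)) = 8*(((3/2)*(1/216) + 258)*(-1/55)) = 8*((1/144 + 258)*(-1/55)) = 8*((37153/144)*(-1/55)) = 8*(-37153/7920) = -37153/990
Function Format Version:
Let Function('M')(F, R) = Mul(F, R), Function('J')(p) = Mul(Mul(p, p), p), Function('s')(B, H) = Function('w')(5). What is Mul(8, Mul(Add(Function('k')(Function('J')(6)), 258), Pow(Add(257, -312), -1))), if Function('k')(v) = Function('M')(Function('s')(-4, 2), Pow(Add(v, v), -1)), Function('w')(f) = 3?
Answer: Rational(-37153, 990) ≈ -37.528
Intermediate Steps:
Function('s')(B, H) = 3
Function('J')(p) = Pow(p, 3) (Function('J')(p) = Mul(Pow(p, 2), p) = Pow(p, 3))
Function('k')(v) = Mul(Rational(3, 2), Pow(v, -1)) (Function('k')(v) = Mul(3, Pow(Add(v, v), -1)) = Mul(3, Pow(Mul(2, v), -1)) = Mul(3, Mul(Rational(1, 2), Pow(v, -1))) = Mul(Rational(3, 2), Pow(v, -1)))
Mul(8, Mul(Add(Function('k')(Function('J')(6)), 258), Pow(Add(257, -312), -1))) = Mul(8, Mul(Add(Mul(Rational(3, 2), Pow(Pow(6, 3), -1)), 258), Pow(Add(257, -312), -1))) = Mul(8, Mul(Add(Mul(Rational(3, 2), Pow(216, -1)), 258), Pow(-55, -1))) = Mul(8, Mul(Add(Mul(Rational(3, 2), Rational(1, 216)), 258), Rational(-1, 55))) = Mul(8, Mul(Add(Rational(1, 144), 258), Rational(-1, 55))) = Mul(8, Mul(Rational(37153, 144), Rational(-1, 55))) = Mul(8, Rational(-37153, 7920)) = Rational(-37153, 990)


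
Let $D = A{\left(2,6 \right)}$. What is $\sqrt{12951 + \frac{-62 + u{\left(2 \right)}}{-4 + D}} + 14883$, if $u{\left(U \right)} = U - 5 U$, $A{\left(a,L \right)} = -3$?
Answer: $14883 + \sqrt{12961} \approx 14997.0$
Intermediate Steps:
$D = -3$
$u{\left(U \right)} = - 4 U$
$\sqrt{12951 + \frac{-62 + u{\left(2 \right)}}{-4 + D}} + 14883 = \sqrt{12951 + \frac{-62 - 8}{-4 - 3}} + 14883 = \sqrt{12951 + \frac{-62 - 8}{-7}} + 14883 = \sqrt{12951 - -10} + 14883 = \sqrt{12951 + 10} + 14883 = \sqrt{12961} + 14883 = 14883 + \sqrt{12961}$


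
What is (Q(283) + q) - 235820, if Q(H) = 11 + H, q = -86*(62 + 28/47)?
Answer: -11322734/47 ≈ -2.4091e+5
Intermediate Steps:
q = -253012/47 (q = -86*(62 + 28*(1/47)) = -86*(62 + 28/47) = -86*2942/47 = -253012/47 ≈ -5383.2)
(Q(283) + q) - 235820 = ((11 + 283) - 253012/47) - 235820 = (294 - 253012/47) - 235820 = -239194/47 - 235820 = -11322734/47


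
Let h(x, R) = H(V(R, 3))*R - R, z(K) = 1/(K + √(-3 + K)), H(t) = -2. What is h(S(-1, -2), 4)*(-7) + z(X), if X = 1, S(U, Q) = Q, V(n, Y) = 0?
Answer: (-85*I + 84*√2)/(√2 - I) ≈ 84.333 - 0.4714*I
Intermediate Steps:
h(x, R) = -3*R (h(x, R) = -2*R - R = -3*R)
h(S(-1, -2), 4)*(-7) + z(X) = -3*4*(-7) + 1/(1 + √(-3 + 1)) = -12*(-7) + 1/(1 + √(-2)) = 84 + 1/(1 + I*√2)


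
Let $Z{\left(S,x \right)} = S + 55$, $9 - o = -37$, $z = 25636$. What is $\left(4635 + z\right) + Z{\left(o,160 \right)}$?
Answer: $30372$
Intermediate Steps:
$o = 46$ ($o = 9 - -37 = 9 + 37 = 46$)
$Z{\left(S,x \right)} = 55 + S$
$\left(4635 + z\right) + Z{\left(o,160 \right)} = \left(4635 + 25636\right) + \left(55 + 46\right) = 30271 + 101 = 30372$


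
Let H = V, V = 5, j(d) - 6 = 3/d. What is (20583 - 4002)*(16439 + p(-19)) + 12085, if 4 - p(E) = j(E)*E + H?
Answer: 274411054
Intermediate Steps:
j(d) = 6 + 3/d
H = 5
p(E) = -1 - E*(6 + 3/E) (p(E) = 4 - ((6 + 3/E)*E + 5) = 4 - (E*(6 + 3/E) + 5) = 4 - (5 + E*(6 + 3/E)) = 4 + (-5 - E*(6 + 3/E)) = -1 - E*(6 + 3/E))
(20583 - 4002)*(16439 + p(-19)) + 12085 = (20583 - 4002)*(16439 + (-4 - 6*(-19))) + 12085 = 16581*(16439 + (-4 + 114)) + 12085 = 16581*(16439 + 110) + 12085 = 16581*16549 + 12085 = 274398969 + 12085 = 274411054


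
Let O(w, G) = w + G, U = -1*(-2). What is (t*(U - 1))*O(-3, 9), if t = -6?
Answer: -36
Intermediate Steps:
U = 2
O(w, G) = G + w
(t*(U - 1))*O(-3, 9) = (-6*(2 - 1))*(9 - 3) = -6*1*6 = -6*6 = -36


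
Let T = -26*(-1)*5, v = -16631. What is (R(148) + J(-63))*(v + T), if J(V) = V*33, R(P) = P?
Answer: 31863431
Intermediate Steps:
J(V) = 33*V
T = 130 (T = 26*5 = 130)
(R(148) + J(-63))*(v + T) = (148 + 33*(-63))*(-16631 + 130) = (148 - 2079)*(-16501) = -1931*(-16501) = 31863431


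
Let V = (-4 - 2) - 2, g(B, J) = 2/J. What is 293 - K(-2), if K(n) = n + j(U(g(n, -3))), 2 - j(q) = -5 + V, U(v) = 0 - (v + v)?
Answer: 280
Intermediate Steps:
U(v) = -2*v (U(v) = 0 - 2*v = -2*v)
V = -8 (V = -6 - 2 = -8)
j(q) = 15 (j(q) = 2 - (-5 - 8) = 2 - 1*(-13) = 2 + 13 = 15)
K(n) = 15 + n (K(n) = n + 15 = 15 + n)
293 - K(-2) = 293 - (15 - 2) = 293 - 1*13 = 293 - 13 = 280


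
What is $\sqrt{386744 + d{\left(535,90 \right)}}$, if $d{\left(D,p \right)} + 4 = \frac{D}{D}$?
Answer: $\sqrt{386741} \approx 621.88$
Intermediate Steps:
$d{\left(D,p \right)} = -3$ ($d{\left(D,p \right)} = -4 + \frac{D}{D} = -4 + 1 = -3$)
$\sqrt{386744 + d{\left(535,90 \right)}} = \sqrt{386744 - 3} = \sqrt{386741}$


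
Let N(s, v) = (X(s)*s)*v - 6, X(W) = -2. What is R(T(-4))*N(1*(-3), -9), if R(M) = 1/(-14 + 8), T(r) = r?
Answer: 10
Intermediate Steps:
R(M) = -⅙ (R(M) = 1/(-6) = -⅙)
N(s, v) = -6 - 2*s*v (N(s, v) = (-2*s)*v - 6 = -2*s*v - 6 = -6 - 2*s*v)
R(T(-4))*N(1*(-3), -9) = -(-6 - 2*1*(-3)*(-9))/6 = -(-6 - 2*(-3)*(-9))/6 = -(-6 - 54)/6 = -⅙*(-60) = 10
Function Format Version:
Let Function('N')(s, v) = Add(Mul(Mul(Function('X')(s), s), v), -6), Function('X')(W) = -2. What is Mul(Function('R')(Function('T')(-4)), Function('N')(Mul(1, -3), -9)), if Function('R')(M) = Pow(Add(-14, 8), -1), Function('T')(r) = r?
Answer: 10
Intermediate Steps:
Function('R')(M) = Rational(-1, 6) (Function('R')(M) = Pow(-6, -1) = Rational(-1, 6))
Function('N')(s, v) = Add(-6, Mul(-2, s, v)) (Function('N')(s, v) = Add(Mul(Mul(-2, s), v), -6) = Add(Mul(-2, s, v), -6) = Add(-6, Mul(-2, s, v)))
Mul(Function('R')(Function('T')(-4)), Function('N')(Mul(1, -3), -9)) = Mul(Rational(-1, 6), Add(-6, Mul(-2, Mul(1, -3), -9))) = Mul(Rational(-1, 6), Add(-6, Mul(-2, -3, -9))) = Mul(Rational(-1, 6), Add(-6, -54)) = Mul(Rational(-1, 6), -60) = 10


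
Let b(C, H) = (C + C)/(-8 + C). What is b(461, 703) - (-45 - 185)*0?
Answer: 922/453 ≈ 2.0353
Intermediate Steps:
b(C, H) = 2*C/(-8 + C) (b(C, H) = (2*C)/(-8 + C) = 2*C/(-8 + C))
b(461, 703) - (-45 - 185)*0 = 2*461/(-8 + 461) - (-45 - 185)*0 = 2*461/453 - (-230)*0 = 2*461*(1/453) - 1*0 = 922/453 + 0 = 922/453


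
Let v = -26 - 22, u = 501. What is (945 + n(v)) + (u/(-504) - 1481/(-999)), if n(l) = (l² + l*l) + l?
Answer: 307999045/55944 ≈ 5505.5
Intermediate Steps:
v = -48
n(l) = l + 2*l² (n(l) = (l² + l²) + l = 2*l² + l = l + 2*l²)
(945 + n(v)) + (u/(-504) - 1481/(-999)) = (945 - 48*(1 + 2*(-48))) + (501/(-504) - 1481/(-999)) = (945 - 48*(1 - 96)) + (501*(-1/504) - 1481*(-1/999)) = (945 - 48*(-95)) + (-167/168 + 1481/999) = (945 + 4560) + 27325/55944 = 5505 + 27325/55944 = 307999045/55944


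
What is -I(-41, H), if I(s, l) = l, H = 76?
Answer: -76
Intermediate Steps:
-I(-41, H) = -1*76 = -76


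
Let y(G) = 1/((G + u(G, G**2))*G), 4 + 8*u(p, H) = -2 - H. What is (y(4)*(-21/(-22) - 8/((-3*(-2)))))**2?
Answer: 25/4356 ≈ 0.0057392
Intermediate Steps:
u(p, H) = -3/4 - H/8 (u(p, H) = -1/2 + (-2 - H)/8 = -1/2 + (-1/4 - H/8) = -3/4 - H/8)
y(G) = 1/(G*(-3/4 + G - G**2/8)) (y(G) = 1/((G + (-3/4 - G**2/8))*G) = 1/((-3/4 + G - G**2/8)*G) = 1/(G*(-3/4 + G - G**2/8)))
(y(4)*(-21/(-22) - 8/((-3*(-2)))))**2 = ((-8/(4*(6 + 4**2 - 8*4)))*(-21/(-22) - 8/((-3*(-2)))))**2 = ((-8*1/4/(6 + 16 - 32))*(-21*(-1/22) - 8/6))**2 = ((-8*1/4/(-10))*(21/22 - 8*1/6))**2 = ((-8*1/4*(-1/10))*(21/22 - 4/3))**2 = ((1/5)*(-25/66))**2 = (-5/66)**2 = 25/4356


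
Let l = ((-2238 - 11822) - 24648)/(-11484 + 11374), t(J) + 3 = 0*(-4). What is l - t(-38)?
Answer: 19519/55 ≈ 354.89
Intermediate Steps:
t(J) = -3 (t(J) = -3 + 0*(-4) = -3 + 0 = -3)
l = 19354/55 (l = (-14060 - 24648)/(-110) = -38708*(-1/110) = 19354/55 ≈ 351.89)
l - t(-38) = 19354/55 - 1*(-3) = 19354/55 + 3 = 19519/55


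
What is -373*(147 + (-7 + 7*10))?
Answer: -78330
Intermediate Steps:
-373*(147 + (-7 + 7*10)) = -373*(147 + (-7 + 70)) = -373*(147 + 63) = -373*210 = -78330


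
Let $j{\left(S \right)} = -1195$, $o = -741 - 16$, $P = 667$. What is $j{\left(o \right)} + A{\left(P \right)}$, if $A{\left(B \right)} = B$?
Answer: $-528$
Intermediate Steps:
$o = -757$ ($o = -741 - 16 = -757$)
$j{\left(o \right)} + A{\left(P \right)} = -1195 + 667 = -528$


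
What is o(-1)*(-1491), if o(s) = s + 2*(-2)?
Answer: 7455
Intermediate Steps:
o(s) = -4 + s (o(s) = s - 4 = -4 + s)
o(-1)*(-1491) = (-4 - 1)*(-1491) = -5*(-1491) = 7455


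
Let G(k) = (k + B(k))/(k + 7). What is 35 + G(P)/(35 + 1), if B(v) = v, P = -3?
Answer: 839/24 ≈ 34.958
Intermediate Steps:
G(k) = 2*k/(7 + k) (G(k) = (k + k)/(k + 7) = (2*k)/(7 + k) = 2*k/(7 + k))
35 + G(P)/(35 + 1) = 35 + (2*(-3)/(7 - 3))/(35 + 1) = 35 + (2*(-3)/4)/36 = 35 + (2*(-3)*(1/4))*(1/36) = 35 - 3/2*1/36 = 35 - 1/24 = 839/24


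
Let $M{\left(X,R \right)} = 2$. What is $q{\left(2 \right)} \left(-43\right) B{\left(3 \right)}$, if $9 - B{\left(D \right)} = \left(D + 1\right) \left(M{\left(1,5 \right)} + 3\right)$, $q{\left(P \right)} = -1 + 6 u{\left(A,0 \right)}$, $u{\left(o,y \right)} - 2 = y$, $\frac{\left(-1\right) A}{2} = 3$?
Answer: $5203$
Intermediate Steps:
$A = -6$ ($A = \left(-2\right) 3 = -6$)
$u{\left(o,y \right)} = 2 + y$
$q{\left(P \right)} = 11$ ($q{\left(P \right)} = -1 + 6 \left(2 + 0\right) = -1 + 6 \cdot 2 = -1 + 12 = 11$)
$B{\left(D \right)} = 4 - 5 D$ ($B{\left(D \right)} = 9 - \left(D + 1\right) \left(2 + 3\right) = 9 - \left(1 + D\right) 5 = 9 - \left(5 + 5 D\right) = 4 - 5 D$)
$q{\left(2 \right)} \left(-43\right) B{\left(3 \right)} = 11 \left(-43\right) \left(4 - 15\right) = - 473 \left(4 - 15\right) = \left(-473\right) \left(-11\right) = 5203$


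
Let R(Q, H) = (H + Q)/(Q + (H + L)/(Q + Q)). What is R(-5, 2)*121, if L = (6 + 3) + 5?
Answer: 55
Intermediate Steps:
L = 14 (L = 9 + 5 = 14)
R(Q, H) = (H + Q)/(Q + (14 + H)/(2*Q)) (R(Q, H) = (H + Q)/(Q + (H + 14)/(Q + Q)) = (H + Q)/(Q + (14 + H)/((2*Q))) = (H + Q)/(Q + (14 + H)*(1/(2*Q))) = (H + Q)/(Q + (14 + H)/(2*Q)))
R(-5, 2)*121 = (2*(-5)*(2 - 5)/(14 + 2 + 2*(-5)**2))*121 = (2*(-5)*(-3)/(14 + 2 + 2*25))*121 = (2*(-5)*(-3)/(14 + 2 + 50))*121 = (2*(-5)*(-3)/66)*121 = (2*(-5)*(1/66)*(-3))*121 = (5/11)*121 = 55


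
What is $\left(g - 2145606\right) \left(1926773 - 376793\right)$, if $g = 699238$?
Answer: $-2241841472640$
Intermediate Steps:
$\left(g - 2145606\right) \left(1926773 - 376793\right) = \left(699238 - 2145606\right) \left(1926773 - 376793\right) = \left(-1446368\right) 1549980 = -2241841472640$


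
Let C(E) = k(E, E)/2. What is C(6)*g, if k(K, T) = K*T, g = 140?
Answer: 2520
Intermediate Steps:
C(E) = E**2/2 (C(E) = (E*E)/2 = E**2*(1/2) = E**2/2)
C(6)*g = ((1/2)*6**2)*140 = ((1/2)*36)*140 = 18*140 = 2520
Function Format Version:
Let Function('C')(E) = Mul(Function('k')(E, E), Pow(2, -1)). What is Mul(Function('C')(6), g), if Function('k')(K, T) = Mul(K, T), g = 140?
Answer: 2520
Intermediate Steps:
Function('C')(E) = Mul(Rational(1, 2), Pow(E, 2)) (Function('C')(E) = Mul(Mul(E, E), Pow(2, -1)) = Mul(Pow(E, 2), Rational(1, 2)) = Mul(Rational(1, 2), Pow(E, 2)))
Mul(Function('C')(6), g) = Mul(Mul(Rational(1, 2), Pow(6, 2)), 140) = Mul(Mul(Rational(1, 2), 36), 140) = Mul(18, 140) = 2520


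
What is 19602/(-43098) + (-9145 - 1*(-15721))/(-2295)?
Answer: -1658581/499545 ≈ -3.3202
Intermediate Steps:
19602/(-43098) + (-9145 - 1*(-15721))/(-2295) = 19602*(-1/43098) + (-9145 + 15721)*(-1/2295) = -297/653 + 6576*(-1/2295) = -297/653 - 2192/765 = -1658581/499545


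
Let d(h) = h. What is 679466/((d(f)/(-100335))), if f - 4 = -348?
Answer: 34087110555/172 ≈ 1.9818e+8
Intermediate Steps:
f = -344 (f = 4 - 348 = -344)
679466/((d(f)/(-100335))) = 679466/((-344/(-100335))) = 679466/((-344*(-1/100335))) = 679466/(344/100335) = 679466*(100335/344) = 34087110555/172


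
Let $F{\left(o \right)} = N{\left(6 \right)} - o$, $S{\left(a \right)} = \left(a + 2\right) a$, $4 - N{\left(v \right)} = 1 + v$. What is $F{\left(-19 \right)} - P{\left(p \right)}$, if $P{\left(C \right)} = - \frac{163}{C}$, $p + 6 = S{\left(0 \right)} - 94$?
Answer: $\frac{1437}{100} \approx 14.37$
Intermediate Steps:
$N{\left(v \right)} = 3 - v$ ($N{\left(v \right)} = 4 - \left(1 + v\right) = 3 - v$)
$S{\left(a \right)} = a \left(2 + a\right)$ ($S{\left(a \right)} = \left(2 + a\right) a = a \left(2 + a\right)$)
$p = -100$ ($p = -6 - \left(94 + 0 \left(2 + 0\right)\right) = -6 + \left(0 \cdot 2 - 94\right) = -6 + \left(0 - 94\right) = -6 - 94 = -100$)
$F{\left(o \right)} = -3 - o$ ($F{\left(o \right)} = \left(3 - 6\right) - o = -3 - o$)
$F{\left(-19 \right)} - P{\left(p \right)} = \left(-3 - -19\right) - - \frac{163}{-100} = \left(-3 + 19\right) - \left(-163\right) \left(- \frac{1}{100}\right) = 16 - \frac{163}{100} = \frac{1437}{100}$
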